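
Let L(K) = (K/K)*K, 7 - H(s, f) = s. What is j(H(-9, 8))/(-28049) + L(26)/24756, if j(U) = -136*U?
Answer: 27299165/347190522 ≈ 0.078629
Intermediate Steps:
H(s, f) = 7 - s
L(K) = K (L(K) = 1*K = K)
j(H(-9, 8))/(-28049) + L(26)/24756 = -136*(7 - 1*(-9))/(-28049) + 26/24756 = -136*(7 + 9)*(-1/28049) + 26*(1/24756) = -136*16*(-1/28049) + 13/12378 = -2176*(-1/28049) + 13/12378 = 2176/28049 + 13/12378 = 27299165/347190522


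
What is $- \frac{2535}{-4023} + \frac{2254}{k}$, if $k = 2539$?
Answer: $\frac{5168069}{3404799} \approx 1.5179$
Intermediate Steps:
$- \frac{2535}{-4023} + \frac{2254}{k} = - \frac{2535}{-4023} + \frac{2254}{2539} = \left(-2535\right) \left(- \frac{1}{4023}\right) + 2254 \cdot \frac{1}{2539} = \frac{845}{1341} + \frac{2254}{2539} = \frac{5168069}{3404799}$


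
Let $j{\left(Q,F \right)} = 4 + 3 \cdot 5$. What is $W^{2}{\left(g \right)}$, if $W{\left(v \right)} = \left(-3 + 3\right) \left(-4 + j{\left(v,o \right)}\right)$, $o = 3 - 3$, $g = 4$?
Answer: $0$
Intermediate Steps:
$o = 0$
$j{\left(Q,F \right)} = 19$ ($j{\left(Q,F \right)} = 4 + 15 = 19$)
$W{\left(v \right)} = 0$ ($W{\left(v \right)} = \left(-3 + 3\right) \left(-4 + 19\right) = 0 \cdot 15 = 0$)
$W^{2}{\left(g \right)} = 0^{2} = 0$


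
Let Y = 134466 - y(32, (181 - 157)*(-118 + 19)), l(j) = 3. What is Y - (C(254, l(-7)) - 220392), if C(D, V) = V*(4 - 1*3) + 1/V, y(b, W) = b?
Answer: 1064468/3 ≈ 3.5482e+5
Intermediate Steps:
Y = 134434 (Y = 134466 - 1*32 = 134466 - 32 = 134434)
C(D, V) = V + 1/V (C(D, V) = V*(4 - 3) + 1/V = V*1 + 1/V = V + 1/V)
Y - (C(254, l(-7)) - 220392) = 134434 - ((3 + 1/3) - 220392) = 134434 - (10/3 - 220392) = 134434 - 1*(-661166/3) = 134434 + 661166/3 = 1064468/3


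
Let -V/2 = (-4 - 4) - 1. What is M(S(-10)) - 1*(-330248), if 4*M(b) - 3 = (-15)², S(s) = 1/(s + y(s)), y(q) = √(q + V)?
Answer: 330305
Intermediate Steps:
V = 18 (V = -2*((-4 - 4) - 1) = -2*(-8 - 1) = -2*(-9) = 18)
y(q) = √(18 + q) (y(q) = √(q + 18) = √(18 + q))
S(s) = 1/(s + √(18 + s))
M(b) = 57 (M(b) = ¾ + (¼)*(-15)² = ¾ + (¼)*225 = ¾ + 225/4 = 57)
M(S(-10)) - 1*(-330248) = 57 - 1*(-330248) = 57 + 330248 = 330305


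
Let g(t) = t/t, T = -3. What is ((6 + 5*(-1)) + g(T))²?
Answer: 4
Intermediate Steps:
g(t) = 1
((6 + 5*(-1)) + g(T))² = ((6 + 5*(-1)) + 1)² = ((6 - 5) + 1)² = (1 + 1)² = 2² = 4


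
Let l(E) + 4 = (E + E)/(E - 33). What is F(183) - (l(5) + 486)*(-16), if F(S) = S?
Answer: 55225/7 ≈ 7889.3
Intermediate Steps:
l(E) = -4 + 2*E/(-33 + E) (l(E) = -4 + (E + E)/(E - 33) = -4 + (2*E)/(-33 + E) = -4 + 2*E/(-33 + E))
F(183) - (l(5) + 486)*(-16) = 183 - (2*(66 - 1*5)/(-33 + 5) + 486)*(-16) = 183 - (2*(66 - 5)/(-28) + 486)*(-16) = 183 - (2*(-1/28)*61 + 486)*(-16) = 183 - (-61/14 + 486)*(-16) = 183 - 6743*(-16)/14 = 183 - 1*(-53944/7) = 183 + 53944/7 = 55225/7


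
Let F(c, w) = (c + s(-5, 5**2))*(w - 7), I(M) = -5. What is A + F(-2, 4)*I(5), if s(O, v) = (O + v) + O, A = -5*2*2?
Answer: 175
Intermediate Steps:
A = -20 (A = -10*2 = -20)
s(O, v) = v + 2*O
F(c, w) = (-7 + w)*(15 + c) (F(c, w) = (c + (5**2 + 2*(-5)))*(w - 7) = (c + (25 - 10))*(-7 + w) = (c + 15)*(-7 + w) = (15 + c)*(-7 + w) = (-7 + w)*(15 + c))
A + F(-2, 4)*I(5) = -20 + (-105 - 7*(-2) + 15*4 - 2*4)*(-5) = -20 + (-105 + 14 + 60 - 8)*(-5) = -20 - 39*(-5) = -20 + 195 = 175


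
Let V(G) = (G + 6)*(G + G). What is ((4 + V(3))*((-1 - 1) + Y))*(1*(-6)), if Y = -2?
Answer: 1392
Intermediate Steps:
V(G) = 2*G*(6 + G) (V(G) = (6 + G)*(2*G) = 2*G*(6 + G))
((4 + V(3))*((-1 - 1) + Y))*(1*(-6)) = ((4 + 2*3*(6 + 3))*((-1 - 1) - 2))*(1*(-6)) = ((4 + 2*3*9)*(-2 - 2))*(-6) = ((4 + 54)*(-4))*(-6) = (58*(-4))*(-6) = -232*(-6) = 1392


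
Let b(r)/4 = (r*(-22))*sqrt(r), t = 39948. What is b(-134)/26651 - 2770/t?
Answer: -1385/19974 + 11792*I*sqrt(134)/26651 ≈ -0.06934 + 5.1218*I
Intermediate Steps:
b(r) = -88*r**(3/2) (b(r) = 4*((r*(-22))*sqrt(r)) = 4*((-22*r)*sqrt(r)) = 4*(-22*r**(3/2)) = -88*r**(3/2))
b(-134)/26651 - 2770/t = -(-11792)*I*sqrt(134)/26651 - 2770/39948 = -(-11792)*I*sqrt(134)*(1/26651) - 2770*1/39948 = (11792*I*sqrt(134))*(1/26651) - 1385/19974 = 11792*I*sqrt(134)/26651 - 1385/19974 = -1385/19974 + 11792*I*sqrt(134)/26651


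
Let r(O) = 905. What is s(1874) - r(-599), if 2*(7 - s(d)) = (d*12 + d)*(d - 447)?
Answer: -17383185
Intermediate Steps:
s(d) = 7 - 13*d*(-447 + d)/2 (s(d) = 7 - (d*12 + d)*(d - 447)/2 = 7 - (12*d + d)*(-447 + d)/2 = 7 - 13*d*(-447 + d)/2)
s(1874) - r(-599) = (7 - 13/2*1874**2 + (5811/2)*1874) - 1*905 = (7 - 13/2*3511876 + 5444907) - 905 = (7 - 22827194 + 5444907) - 905 = -17382280 - 905 = -17383185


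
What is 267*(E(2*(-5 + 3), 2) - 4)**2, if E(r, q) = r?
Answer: 17088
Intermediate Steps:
267*(E(2*(-5 + 3), 2) - 4)**2 = 267*(2*(-5 + 3) - 4)**2 = 267*(2*(-2) - 4)**2 = 267*(-4 - 4)**2 = 267*(-8)**2 = 267*64 = 17088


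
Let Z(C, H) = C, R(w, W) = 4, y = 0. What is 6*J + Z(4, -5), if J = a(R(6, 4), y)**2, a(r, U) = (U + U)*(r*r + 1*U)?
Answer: 4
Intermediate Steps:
a(r, U) = 2*U*(U + r**2) (a(r, U) = (2*U)*(r**2 + U) = (2*U)*(U + r**2) = 2*U*(U + r**2))
J = 0 (J = (2*0*(0 + 4**2))**2 = (2*0*(0 + 16))**2 = (2*0*16)**2 = 0**2 = 0)
6*J + Z(4, -5) = 6*0 + 4 = 0 + 4 = 4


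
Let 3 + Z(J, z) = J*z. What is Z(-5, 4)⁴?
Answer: 279841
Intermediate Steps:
Z(J, z) = -3 + J*z
Z(-5, 4)⁴ = (-3 - 5*4)⁴ = (-3 - 20)⁴ = (-23)⁴ = 279841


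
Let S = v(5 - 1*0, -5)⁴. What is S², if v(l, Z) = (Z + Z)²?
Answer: 10000000000000000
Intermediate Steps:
v(l, Z) = 4*Z² (v(l, Z) = (2*Z)² = 4*Z²)
S = 100000000 (S = (4*(-5)²)⁴ = (4*25)⁴ = 100⁴ = 100000000)
S² = 100000000² = 10000000000000000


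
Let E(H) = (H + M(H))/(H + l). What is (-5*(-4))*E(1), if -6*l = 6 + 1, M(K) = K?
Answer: -240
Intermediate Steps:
l = -7/6 (l = -(6 + 1)/6 = -⅙*7 = -7/6 ≈ -1.1667)
E(H) = 2*H/(-7/6 + H) (E(H) = (H + H)/(H - 7/6) = (2*H)/(-7/6 + H) = 2*H/(-7/6 + H))
(-5*(-4))*E(1) = (-5*(-4))*(12*1/(-7 + 6*1)) = 20*(12*1/(-7 + 6)) = 20*(12*1/(-1)) = 20*(12*1*(-1)) = 20*(-12) = -240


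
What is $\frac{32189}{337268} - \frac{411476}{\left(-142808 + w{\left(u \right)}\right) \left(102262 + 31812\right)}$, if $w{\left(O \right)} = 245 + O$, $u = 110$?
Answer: $\frac{307462163708613}{3220781832088948} \approx 0.095462$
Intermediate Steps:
$\frac{32189}{337268} - \frac{411476}{\left(-142808 + w{\left(u \right)}\right) \left(102262 + 31812\right)} = \frac{32189}{337268} - \frac{411476}{\left(-142808 + \left(245 + 110\right)\right) \left(102262 + 31812\right)} = 32189 \cdot \frac{1}{337268} - \frac{411476}{\left(-142808 + 355\right) 134074} = \frac{32189}{337268} - \frac{411476}{\left(-142453\right) 134074} = \frac{32189}{337268} - \frac{411476}{-19099243522} = \frac{32189}{337268} - - \frac{205738}{9549621761} = \frac{32189}{337268} + \frac{205738}{9549621761} = \frac{307462163708613}{3220781832088948}$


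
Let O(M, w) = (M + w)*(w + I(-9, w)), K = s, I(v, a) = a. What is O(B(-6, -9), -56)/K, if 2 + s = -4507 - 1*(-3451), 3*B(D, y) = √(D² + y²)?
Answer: -3136/529 + 56*√13/529 ≈ -5.5465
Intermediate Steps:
B(D, y) = √(D² + y²)/3
s = -1058 (s = -2 + (-4507 - 1*(-3451)) = -2 + (-4507 + 3451) = -2 - 1056 = -1058)
K = -1058
O(M, w) = 2*w*(M + w) (O(M, w) = (M + w)*(w + w) = (M + w)*(2*w) = 2*w*(M + w))
O(B(-6, -9), -56)/K = (2*(-56)*(√((-6)² + (-9)²)/3 - 56))/(-1058) = (2*(-56)*(√(36 + 81)/3 - 56))*(-1/1058) = (2*(-56)*(√117/3 - 56))*(-1/1058) = (2*(-56)*((3*√13)/3 - 56))*(-1/1058) = (2*(-56)*(√13 - 56))*(-1/1058) = (2*(-56)*(-56 + √13))*(-1/1058) = (6272 - 112*√13)*(-1/1058) = -3136/529 + 56*√13/529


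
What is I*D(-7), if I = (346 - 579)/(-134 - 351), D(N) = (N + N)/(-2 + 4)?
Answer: -1631/485 ≈ -3.3629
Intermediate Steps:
D(N) = N (D(N) = (2*N)/2 = (2*N)*(1/2) = N)
I = 233/485 (I = -233/(-485) = -233*(-1/485) = 233/485 ≈ 0.48041)
I*D(-7) = (233/485)*(-7) = -1631/485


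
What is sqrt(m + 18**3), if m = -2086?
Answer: sqrt(3746) ≈ 61.205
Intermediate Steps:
sqrt(m + 18**3) = sqrt(-2086 + 18**3) = sqrt(-2086 + 5832) = sqrt(3746)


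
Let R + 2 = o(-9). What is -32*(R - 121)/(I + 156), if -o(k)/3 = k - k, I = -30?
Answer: 656/21 ≈ 31.238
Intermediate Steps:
o(k) = 0 (o(k) = -3*(k - k) = -3*0 = 0)
R = -2 (R = -2 + 0 = -2)
-32*(R - 121)/(I + 156) = -32*(-2 - 121)/(-30 + 156) = -(-3936)/126 = -32*(-41/42) = 656/21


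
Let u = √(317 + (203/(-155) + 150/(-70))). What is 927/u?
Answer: 927*√369115915/340199 ≈ 52.351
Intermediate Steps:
u = √369115915/1085 (u = √(317 + (203*(-1/155) + 150*(-1/70))) = √(317 + (-203/155 - 15/7)) = √(317 - 3746/1085) = √(340199/1085) = √369115915/1085 ≈ 17.707)
927/u = 927/((√369115915/1085)) = 927*(√369115915/340199) = 927*√369115915/340199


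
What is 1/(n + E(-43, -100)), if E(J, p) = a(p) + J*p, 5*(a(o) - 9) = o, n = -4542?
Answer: -1/253 ≈ -0.0039526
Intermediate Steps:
a(o) = 9 + o/5
E(J, p) = 9 + p/5 + J*p (E(J, p) = (9 + p/5) + J*p = 9 + p/5 + J*p)
1/(n + E(-43, -100)) = 1/(-4542 + (9 + (⅕)*(-100) - 43*(-100))) = 1/(-4542 + (9 - 20 + 4300)) = 1/(-4542 + 4289) = 1/(-253) = -1/253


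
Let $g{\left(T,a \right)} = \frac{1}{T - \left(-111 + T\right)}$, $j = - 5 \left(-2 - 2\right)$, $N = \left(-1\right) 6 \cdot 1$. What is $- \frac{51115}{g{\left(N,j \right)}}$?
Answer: $-5673765$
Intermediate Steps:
$N = -6$ ($N = \left(-6\right) 1 = -6$)
$j = 20$ ($j = \left(-5\right) \left(-4\right) = 20$)
$g{\left(T,a \right)} = \frac{1}{111}$
$- \frac{51115}{g{\left(N,j \right)}} = - 51115 \frac{1}{\frac{1}{111}} = \left(-51115\right) 111 = -5673765$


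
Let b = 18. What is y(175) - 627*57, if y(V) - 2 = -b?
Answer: -35755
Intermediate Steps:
y(V) = -16 (y(V) = 2 - 1*18 = 2 - 18 = -16)
y(175) - 627*57 = -16 - 627*57 = -16 - 1*35739 = -16 - 35739 = -35755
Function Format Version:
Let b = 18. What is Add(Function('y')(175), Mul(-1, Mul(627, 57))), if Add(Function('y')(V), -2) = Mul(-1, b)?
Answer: -35755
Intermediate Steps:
Function('y')(V) = -16 (Function('y')(V) = Add(2, Mul(-1, 18)) = Add(2, -18) = -16)
Add(Function('y')(175), Mul(-1, Mul(627, 57))) = Add(-16, Mul(-1, Mul(627, 57))) = Add(-16, Mul(-1, 35739)) = Add(-16, -35739) = -35755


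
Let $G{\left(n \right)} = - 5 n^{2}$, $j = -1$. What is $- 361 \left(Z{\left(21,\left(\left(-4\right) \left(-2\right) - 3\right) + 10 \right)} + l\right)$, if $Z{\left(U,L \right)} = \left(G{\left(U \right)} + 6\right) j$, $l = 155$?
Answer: $-849794$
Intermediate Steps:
$Z{\left(U,L \right)} = -6 + 5 U^{2}$ ($Z{\left(U,L \right)} = \left(- 5 U^{2} + 6\right) \left(-1\right) = \left(6 - 5 U^{2}\right) \left(-1\right) = -6 + 5 U^{2}$)
$- 361 \left(Z{\left(21,\left(\left(-4\right) \left(-2\right) - 3\right) + 10 \right)} + l\right) = - 361 \left(\left(-6 + 5 \cdot 21^{2}\right) + 155\right) = - 361 \left(\left(-6 + 5 \cdot 441\right) + 155\right) = - 361 \left(\left(-6 + 2205\right) + 155\right) = - 361 \left(2199 + 155\right) = \left(-361\right) 2354 = -849794$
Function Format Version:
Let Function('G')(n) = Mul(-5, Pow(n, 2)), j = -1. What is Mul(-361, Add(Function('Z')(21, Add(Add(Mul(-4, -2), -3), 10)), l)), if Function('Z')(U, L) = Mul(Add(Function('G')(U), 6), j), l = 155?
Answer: -849794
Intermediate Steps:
Function('Z')(U, L) = Add(-6, Mul(5, Pow(U, 2))) (Function('Z')(U, L) = Mul(Add(Mul(-5, Pow(U, 2)), 6), -1) = Mul(Add(6, Mul(-5, Pow(U, 2))), -1) = Add(-6, Mul(5, Pow(U, 2))))
Mul(-361, Add(Function('Z')(21, Add(Add(Mul(-4, -2), -3), 10)), l)) = Mul(-361, Add(Add(-6, Mul(5, Pow(21, 2))), 155)) = Mul(-361, Add(Add(-6, Mul(5, 441)), 155)) = Mul(-361, Add(Add(-6, 2205), 155)) = Mul(-361, Add(2199, 155)) = Mul(-361, 2354) = -849794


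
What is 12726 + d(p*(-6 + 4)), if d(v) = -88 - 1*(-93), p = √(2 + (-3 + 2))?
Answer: 12731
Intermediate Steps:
p = 1 (p = √(2 - 1) = √1 = 1)
d(v) = 5 (d(v) = -88 + 93 = 5)
12726 + d(p*(-6 + 4)) = 12726 + 5 = 12731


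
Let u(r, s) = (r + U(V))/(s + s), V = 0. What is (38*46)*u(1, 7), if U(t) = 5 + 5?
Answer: 9614/7 ≈ 1373.4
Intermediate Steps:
U(t) = 10
u(r, s) = (10 + r)/(2*s) (u(r, s) = (r + 10)/(s + s) = (10 + r)/((2*s)) = (10 + r)*(1/(2*s)) = (10 + r)/(2*s))
(38*46)*u(1, 7) = (38*46)*((½)*(10 + 1)/7) = 1748*((½)*(⅐)*11) = 1748*(11/14) = 9614/7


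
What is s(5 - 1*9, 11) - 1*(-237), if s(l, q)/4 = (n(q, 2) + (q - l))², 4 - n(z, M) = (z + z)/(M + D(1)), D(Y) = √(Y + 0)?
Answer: 7033/9 ≈ 781.44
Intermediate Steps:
D(Y) = √Y
n(z, M) = 4 - 2*z/(1 + M) (n(z, M) = 4 - (z + z)/(M + √1) = 4 - 2*z/(M + 1) = 4 - 2*z/(1 + M))
s(l, q) = 4*(4 - l + q/3)² (s(l, q) = 4*(2*(2 - q + 2*2)/(1 + 2) + (q - l))² = 4*(2*(2 - q + 4)/3 + (q - l))² = 4*(2*(⅓)*(6 - q) + (q - l))² = 4*((4 - 2*q/3) + (q - l))² = 4*(4 - l + q/3)²)
s(5 - 1*9, 11) - 1*(-237) = 4*(12 + 11 - 3*(5 - 1*9))²/9 - 1*(-237) = 4*(12 + 11 - 3*(5 - 9))²/9 + 237 = 4*(12 + 11 - 3*(-4))²/9 + 237 = 4*(12 + 11 + 12)²/9 + 237 = (4/9)*35² + 237 = (4/9)*1225 + 237 = 4900/9 + 237 = 7033/9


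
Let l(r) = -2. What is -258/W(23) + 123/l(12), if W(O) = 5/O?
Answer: -12483/10 ≈ -1248.3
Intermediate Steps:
-258/W(23) + 123/l(12) = -258/(5/23) + 123/(-2) = -258/(5*(1/23)) + 123*(-1/2) = -258/5/23 - 123/2 = -258*23/5 - 123/2 = -5934/5 - 123/2 = -12483/10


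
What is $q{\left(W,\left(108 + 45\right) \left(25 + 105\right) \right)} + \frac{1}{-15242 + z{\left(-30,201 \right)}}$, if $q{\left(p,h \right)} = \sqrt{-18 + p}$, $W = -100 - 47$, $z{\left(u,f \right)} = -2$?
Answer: $- \frac{1}{15244} + i \sqrt{165} \approx -6.56 \cdot 10^{-5} + 12.845 i$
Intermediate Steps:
$W = -147$
$q{\left(W,\left(108 + 45\right) \left(25 + 105\right) \right)} + \frac{1}{-15242 + z{\left(-30,201 \right)}} = \sqrt{-18 - 147} + \frac{1}{-15242 - 2} = \sqrt{-165} + \frac{1}{-15244} = i \sqrt{165} - \frac{1}{15244} = - \frac{1}{15244} + i \sqrt{165}$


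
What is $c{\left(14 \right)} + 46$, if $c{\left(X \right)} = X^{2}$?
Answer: $242$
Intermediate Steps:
$c{\left(14 \right)} + 46 = 14^{2} + 46 = 196 + 46 = 242$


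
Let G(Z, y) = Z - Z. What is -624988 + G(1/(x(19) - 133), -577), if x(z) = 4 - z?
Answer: -624988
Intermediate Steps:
G(Z, y) = 0
-624988 + G(1/(x(19) - 133), -577) = -624988 + 0 = -624988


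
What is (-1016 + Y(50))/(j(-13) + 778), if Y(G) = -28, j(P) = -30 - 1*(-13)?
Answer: -1044/761 ≈ -1.3719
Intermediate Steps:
j(P) = -17 (j(P) = -30 + 13 = -17)
(-1016 + Y(50))/(j(-13) + 778) = (-1016 - 28)/(-17 + 778) = -1044/761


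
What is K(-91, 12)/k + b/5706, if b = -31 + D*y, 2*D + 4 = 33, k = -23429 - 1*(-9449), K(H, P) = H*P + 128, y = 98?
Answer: 1038866/3323745 ≈ 0.31256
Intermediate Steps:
K(H, P) = 128 + H*P
k = -13980 (k = -23429 + 9449 = -13980)
D = 29/2 (D = -2 + (1/2)*33 = -2 + 33/2 = 29/2 ≈ 14.500)
b = 1390 (b = -31 + (29/2)*98 = -31 + 1421 = 1390)
K(-91, 12)/k + b/5706 = (128 - 91*12)/(-13980) + 1390/5706 = (128 - 1092)*(-1/13980) + 1390*(1/5706) = -964*(-1/13980) + 695/2853 = 241/3495 + 695/2853 = 1038866/3323745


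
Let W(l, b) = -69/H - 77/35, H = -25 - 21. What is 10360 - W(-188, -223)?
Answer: 103607/10 ≈ 10361.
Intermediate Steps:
H = -46
W(l, b) = -7/10 (W(l, b) = -69/(-46) - 77/35 = -69*(-1/46) - 77*1/35 = 3/2 - 11/5 = -7/10)
10360 - W(-188, -223) = 10360 - 1*(-7/10) = 10360 + 7/10 = 103607/10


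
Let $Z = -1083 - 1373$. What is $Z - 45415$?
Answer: $-47871$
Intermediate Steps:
$Z = -2456$
$Z - 45415 = -2456 - 45415 = -47871$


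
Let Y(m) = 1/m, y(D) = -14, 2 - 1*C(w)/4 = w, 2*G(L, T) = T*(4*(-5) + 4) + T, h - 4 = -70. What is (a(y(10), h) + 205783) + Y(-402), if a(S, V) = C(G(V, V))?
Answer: 81932021/402 ≈ 2.0381e+5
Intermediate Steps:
h = -66 (h = 4 - 70 = -66)
G(L, T) = -15*T/2 (G(L, T) = (T*(4*(-5) + 4) + T)/2 = (T*(-20 + 4) + T)/2 = (T*(-16) + T)/2 = (-16*T + T)/2 = (-15*T)/2 = -15*T/2)
C(w) = 8 - 4*w
a(S, V) = 8 + 30*V (a(S, V) = 8 - (-30)*V = 8 + 30*V)
(a(y(10), h) + 205783) + Y(-402) = ((8 + 30*(-66)) + 205783) + 1/(-402) = ((8 - 1980) + 205783) - 1/402 = (-1972 + 205783) - 1/402 = 203811 - 1/402 = 81932021/402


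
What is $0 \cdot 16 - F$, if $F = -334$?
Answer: $334$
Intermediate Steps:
$0 \cdot 16 - F = 0 \cdot 16 - -334 = 0 + 334 = 334$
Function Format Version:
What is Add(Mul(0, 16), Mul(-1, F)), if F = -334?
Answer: 334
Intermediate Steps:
Add(Mul(0, 16), Mul(-1, F)) = Add(Mul(0, 16), Mul(-1, -334)) = Add(0, 334) = 334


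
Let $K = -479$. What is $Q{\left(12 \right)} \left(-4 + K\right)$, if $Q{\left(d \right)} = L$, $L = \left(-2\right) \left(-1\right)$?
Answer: $-966$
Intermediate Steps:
$L = 2$
$Q{\left(d \right)} = 2$
$Q{\left(12 \right)} \left(-4 + K\right) = 2 \left(-4 - 479\right) = 2 \left(-483\right) = -966$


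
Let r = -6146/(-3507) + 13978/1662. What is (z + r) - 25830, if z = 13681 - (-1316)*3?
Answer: -378899936/46259 ≈ -8190.8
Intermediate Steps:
z = 17629 (z = 13681 - 1*(-3948) = 13681 + 3948 = 17629)
r = 470123/46259 (r = -6146*(-1/3507) + 13978*(1/1662) = 878/501 + 6989/831 = 470123/46259 ≈ 10.163)
(z + r) - 25830 = (17629 + 470123/46259) - 25830 = 815970034/46259 - 25830 = -378899936/46259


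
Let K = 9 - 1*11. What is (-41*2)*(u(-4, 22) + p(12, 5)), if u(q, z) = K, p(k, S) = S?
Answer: -246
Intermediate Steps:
K = -2 (K = 9 - 11 = -2)
u(q, z) = -2
(-41*2)*(u(-4, 22) + p(12, 5)) = (-41*2)*(-2 + 5) = -82*3 = -246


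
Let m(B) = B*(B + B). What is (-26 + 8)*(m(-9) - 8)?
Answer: -2772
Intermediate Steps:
m(B) = 2*B**2 (m(B) = B*(2*B) = 2*B**2)
(-26 + 8)*(m(-9) - 8) = (-26 + 8)*(2*(-9)**2 - 8) = -18*(2*81 - 8) = -18*(162 - 8) = -18*154 = -2772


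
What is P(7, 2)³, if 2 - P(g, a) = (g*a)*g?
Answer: -884736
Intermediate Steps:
P(g, a) = 2 - a*g² (P(g, a) = 2 - g*a*g = 2 - a*g*g = 2 - a*g²)
P(7, 2)³ = (2 - 1*2*7²)³ = (2 - 1*2*49)³ = (2 - 98)³ = (-96)³ = -884736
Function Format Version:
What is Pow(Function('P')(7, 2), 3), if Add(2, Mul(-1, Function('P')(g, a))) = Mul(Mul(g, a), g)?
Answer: -884736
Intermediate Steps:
Function('P')(g, a) = Add(2, Mul(-1, a, Pow(g, 2))) (Function('P')(g, a) = Add(2, Mul(-1, Mul(Mul(g, a), g))) = Add(2, Mul(-1, Mul(Mul(a, g), g))) = Add(2, Mul(-1, Mul(a, Pow(g, 2)))) = Add(2, Mul(-1, a, Pow(g, 2))))
Pow(Function('P')(7, 2), 3) = Pow(Add(2, Mul(-1, 2, Pow(7, 2))), 3) = Pow(Add(2, Mul(-1, 2, 49)), 3) = Pow(Add(2, -98), 3) = Pow(-96, 3) = -884736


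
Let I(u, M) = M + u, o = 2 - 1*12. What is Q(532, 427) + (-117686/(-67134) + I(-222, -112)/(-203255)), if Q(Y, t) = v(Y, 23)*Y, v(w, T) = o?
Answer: -36284582966857/6822660585 ≈ -5318.2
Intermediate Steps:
o = -10 (o = 2 - 12 = -10)
v(w, T) = -10
Q(Y, t) = -10*Y
Q(532, 427) + (-117686/(-67134) + I(-222, -112)/(-203255)) = -10*532 + (-117686/(-67134) + (-112 - 222)/(-203255)) = -5320 + (-117686*(-1/67134) - 334*(-1/203255)) = -5320 + (58843/33567 + 334/203255) = -5320 + 11971345343/6822660585 = -36284582966857/6822660585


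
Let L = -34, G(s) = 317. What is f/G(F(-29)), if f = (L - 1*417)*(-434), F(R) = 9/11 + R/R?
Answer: 195734/317 ≈ 617.46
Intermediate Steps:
F(R) = 20/11 (F(R) = 9*(1/11) + 1 = 9/11 + 1 = 20/11)
f = 195734 (f = (-34 - 1*417)*(-434) = (-34 - 417)*(-434) = -451*(-434) = 195734)
f/G(F(-29)) = 195734/317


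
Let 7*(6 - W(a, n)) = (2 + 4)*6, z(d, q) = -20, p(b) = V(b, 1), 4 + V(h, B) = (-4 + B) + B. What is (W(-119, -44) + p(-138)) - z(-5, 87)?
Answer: 104/7 ≈ 14.857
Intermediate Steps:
V(h, B) = -8 + 2*B (V(h, B) = -4 + ((-4 + B) + B) = -4 + (-4 + 2*B) = -8 + 2*B)
p(b) = -6 (p(b) = -8 + 2*1 = -8 + 2 = -6)
W(a, n) = 6/7 (W(a, n) = 6 - (2 + 4)*6/7 = 6 - 6*6/7 = 6 - ⅐*36 = 6 - 36/7 = 6/7)
(W(-119, -44) + p(-138)) - z(-5, 87) = (6/7 - 6) - 1*(-20) = -36/7 + 20 = 104/7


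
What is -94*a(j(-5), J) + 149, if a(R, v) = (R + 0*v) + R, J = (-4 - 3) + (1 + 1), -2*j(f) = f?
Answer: -321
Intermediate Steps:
j(f) = -f/2
J = -5 (J = -7 + 2 = -5)
a(R, v) = 2*R (a(R, v) = (R + 0) + R = R + R = 2*R)
-94*a(j(-5), J) + 149 = -188*(-½*(-5)) + 149 = -188*5/2 + 149 = -94*5 + 149 = -470 + 149 = -321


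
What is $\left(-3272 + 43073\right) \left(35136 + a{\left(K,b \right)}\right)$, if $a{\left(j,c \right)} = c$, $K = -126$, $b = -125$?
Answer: $1393472811$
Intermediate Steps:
$\left(-3272 + 43073\right) \left(35136 + a{\left(K,b \right)}\right) = \left(-3272 + 43073\right) \left(35136 - 125\right) = 39801 \cdot 35011 = 1393472811$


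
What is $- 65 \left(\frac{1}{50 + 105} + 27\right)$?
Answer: $- \frac{54418}{31} \approx -1755.4$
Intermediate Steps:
$- 65 \left(\frac{1}{50 + 105} + 27\right) = - 65 \left(\frac{1}{155} + 27\right) = \left(-65\right) \frac{4186}{155} = - \frac{54418}{31}$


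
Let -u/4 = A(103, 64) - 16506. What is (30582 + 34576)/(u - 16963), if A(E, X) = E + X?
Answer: 65158/48393 ≈ 1.3464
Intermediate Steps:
u = 65356 (u = -4*((103 + 64) - 16506) = -4*(167 - 16506) = -4*(-16339) = 65356)
(30582 + 34576)/(u - 16963) = (30582 + 34576)/(65356 - 16963) = 65158/48393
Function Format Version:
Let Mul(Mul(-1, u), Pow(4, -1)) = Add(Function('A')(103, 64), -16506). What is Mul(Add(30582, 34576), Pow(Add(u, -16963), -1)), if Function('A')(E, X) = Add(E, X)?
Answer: Rational(65158, 48393) ≈ 1.3464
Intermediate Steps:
u = 65356 (u = Mul(-4, Add(Add(103, 64), -16506)) = Mul(-4, Add(167, -16506)) = Mul(-4, -16339) = 65356)
Mul(Add(30582, 34576), Pow(Add(u, -16963), -1)) = Mul(Add(30582, 34576), Pow(Add(65356, -16963), -1)) = Mul(65158, Pow(48393, -1)) = Mul(65158, Rational(1, 48393)) = Rational(65158, 48393)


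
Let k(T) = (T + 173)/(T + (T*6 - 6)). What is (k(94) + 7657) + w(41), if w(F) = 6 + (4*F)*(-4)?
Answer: 4568831/652 ≈ 7007.4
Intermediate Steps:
k(T) = (173 + T)/(-6 + 7*T) (k(T) = (173 + T)/(T + (6*T - 6)) = (173 + T)/(T + (-6 + 6*T)) = (173 + T)/(-6 + 7*T))
w(F) = 6 - 16*F
(k(94) + 7657) + w(41) = ((173 + 94)/(-6 + 7*94) + 7657) + (6 - 16*41) = (267/(-6 + 658) + 7657) + (6 - 656) = (267/652 + 7657) - 650 = 4992631/652 - 650 = 4568831/652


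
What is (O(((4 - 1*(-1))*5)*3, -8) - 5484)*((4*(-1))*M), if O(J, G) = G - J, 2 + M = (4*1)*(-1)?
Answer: -133608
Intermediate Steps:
M = -6 (M = -2 + (4*1)*(-1) = -2 + 4*(-1) = -2 - 4 = -6)
(O(((4 - 1*(-1))*5)*3, -8) - 5484)*((4*(-1))*M) = ((-8 - (4 - 1*(-1))*5*3) - 5484)*((4*(-1))*(-6)) = ((-8 - (4 + 1)*5*3) - 5484)*(-4*(-6)) = ((-8 - 5*5*3) - 5484)*24 = ((-8 - 25*3) - 5484)*24 = ((-8 - 1*75) - 5484)*24 = ((-8 - 75) - 5484)*24 = (-83 - 5484)*24 = -5567*24 = -133608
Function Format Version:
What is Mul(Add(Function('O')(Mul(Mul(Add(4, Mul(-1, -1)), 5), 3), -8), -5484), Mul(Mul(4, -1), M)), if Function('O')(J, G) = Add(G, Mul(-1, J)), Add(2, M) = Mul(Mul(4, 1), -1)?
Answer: -133608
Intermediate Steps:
M = -6 (M = Add(-2, Mul(Mul(4, 1), -1)) = Add(-2, Mul(4, -1)) = Add(-2, -4) = -6)
Mul(Add(Function('O')(Mul(Mul(Add(4, Mul(-1, -1)), 5), 3), -8), -5484), Mul(Mul(4, -1), M)) = Mul(Add(Add(-8, Mul(-1, Mul(Mul(Add(4, Mul(-1, -1)), 5), 3))), -5484), Mul(Mul(4, -1), -6)) = Mul(Add(Add(-8, Mul(-1, Mul(Mul(Add(4, 1), 5), 3))), -5484), Mul(-4, -6)) = Mul(Add(Add(-8, Mul(-1, Mul(Mul(5, 5), 3))), -5484), 24) = Mul(Add(Add(-8, Mul(-1, Mul(25, 3))), -5484), 24) = Mul(Add(Add(-8, Mul(-1, 75)), -5484), 24) = Mul(Add(Add(-8, -75), -5484), 24) = Mul(Add(-83, -5484), 24) = Mul(-5567, 24) = -133608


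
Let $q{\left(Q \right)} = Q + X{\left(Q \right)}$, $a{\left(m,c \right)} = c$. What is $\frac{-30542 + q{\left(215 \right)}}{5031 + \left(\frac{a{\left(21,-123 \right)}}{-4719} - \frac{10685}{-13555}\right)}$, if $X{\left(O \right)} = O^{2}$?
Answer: $\frac{67795478894}{21457684145} \approx 3.1595$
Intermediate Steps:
$q{\left(Q \right)} = Q + Q^{2}$
$\frac{-30542 + q{\left(215 \right)}}{5031 + \left(\frac{a{\left(21,-123 \right)}}{-4719} - \frac{10685}{-13555}\right)} = \frac{-30542 + 215 \left(1 + 215\right)}{5031 - \left(- \frac{2137}{2711} - \frac{41}{1573}\right)} = \frac{-30542 + 215 \cdot 216}{5031 - - \frac{3472652}{4264403}} = \frac{-30542 + 46440}{5031 + \left(\frac{41}{1573} + \frac{2137}{2711}\right)} = \frac{15898}{5031 + \frac{3472652}{4264403}} = \frac{15898}{\frac{21457684145}{4264403}} = 15898 \cdot \frac{4264403}{21457684145} = \frac{67795478894}{21457684145}$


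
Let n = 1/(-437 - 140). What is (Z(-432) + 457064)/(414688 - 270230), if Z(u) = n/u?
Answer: 113929600897/36008178912 ≈ 3.1640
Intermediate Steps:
n = -1/577 (n = 1/(-577) = -1/577 ≈ -0.0017331)
Z(u) = -1/(577*u)
(Z(-432) + 457064)/(414688 - 270230) = (-1/577/(-432) + 457064)/(414688 - 270230) = (-1/577*(-1/432) + 457064)/144458 = (1/249264 + 457064)*(1/144458) = (113929600897/249264)*(1/144458) = 113929600897/36008178912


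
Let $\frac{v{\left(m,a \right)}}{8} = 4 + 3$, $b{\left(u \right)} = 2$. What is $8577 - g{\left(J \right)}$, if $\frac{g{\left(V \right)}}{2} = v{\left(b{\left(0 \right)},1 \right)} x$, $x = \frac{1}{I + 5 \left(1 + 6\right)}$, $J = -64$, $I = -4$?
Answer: $\frac{265775}{31} \approx 8573.4$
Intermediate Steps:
$v{\left(m,a \right)} = 56$ ($v{\left(m,a \right)} = 8 \left(4 + 3\right) = 8 \cdot 7 = 56$)
$x = \frac{1}{31}$ ($x = \frac{1}{-4 + 5 \left(1 + 6\right)} = \frac{1}{-4 + 5 \cdot 7} = \frac{1}{-4 + 35} = \frac{1}{31} \approx 0.032258$)
$g{\left(V \right)} = \frac{112}{31}$ ($g{\left(V \right)} = 2 \cdot 56 \cdot \frac{1}{31} = 2 \cdot \frac{56}{31} = \frac{112}{31}$)
$8577 - g{\left(J \right)} = 8577 - \frac{112}{31} = \frac{265775}{31}$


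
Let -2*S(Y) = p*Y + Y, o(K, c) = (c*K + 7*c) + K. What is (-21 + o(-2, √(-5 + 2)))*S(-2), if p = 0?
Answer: -23 + 5*I*√3 ≈ -23.0 + 8.6602*I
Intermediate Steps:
o(K, c) = K + 7*c + K*c (o(K, c) = (K*c + 7*c) + K = (7*c + K*c) + K = K + 7*c + K*c)
S(Y) = -Y/2 (S(Y) = -(0*Y + Y)/2 = -(0 + Y)/2 = -Y/2)
(-21 + o(-2, √(-5 + 2)))*S(-2) = (-21 + (-2 + 7*√(-5 + 2) - 2*√(-5 + 2)))*(-½*(-2)) = (-21 + (-2 + 7*√(-3) - 2*I*√3))*1 = (-21 + (-2 + 7*(I*√3) - 2*I*√3))*1 = (-21 + (-2 + 7*I*√3 - 2*I*√3))*1 = (-21 + (-2 + 5*I*√3))*1 = (-23 + 5*I*√3)*1 = -23 + 5*I*√3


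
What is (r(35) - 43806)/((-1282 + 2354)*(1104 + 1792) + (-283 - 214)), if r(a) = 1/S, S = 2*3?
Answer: -52567/3724818 ≈ -0.014113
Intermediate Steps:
S = 6
r(a) = ⅙ (r(a) = 1/6 = ⅙)
(r(35) - 43806)/((-1282 + 2354)*(1104 + 1792) + (-283 - 214)) = (⅙ - 43806)/((-1282 + 2354)*(1104 + 1792) + (-283 - 214)) = -262835/(6*(1072*2896 - 497)) = -262835/(6*(3104512 - 497)) = -262835/6/3104015 = -262835/6*1/3104015 = -52567/3724818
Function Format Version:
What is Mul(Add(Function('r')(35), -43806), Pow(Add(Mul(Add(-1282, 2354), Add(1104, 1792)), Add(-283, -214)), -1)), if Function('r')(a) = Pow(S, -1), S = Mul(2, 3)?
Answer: Rational(-52567, 3724818) ≈ -0.014113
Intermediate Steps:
S = 6
Function('r')(a) = Rational(1, 6) (Function('r')(a) = Pow(6, -1) = Rational(1, 6))
Mul(Add(Function('r')(35), -43806), Pow(Add(Mul(Add(-1282, 2354), Add(1104, 1792)), Add(-283, -214)), -1)) = Mul(Add(Rational(1, 6), -43806), Pow(Add(Mul(Add(-1282, 2354), Add(1104, 1792)), Add(-283, -214)), -1)) = Mul(Rational(-262835, 6), Pow(Add(Mul(1072, 2896), -497), -1)) = Mul(Rational(-262835, 6), Pow(Add(3104512, -497), -1)) = Mul(Rational(-262835, 6), Pow(3104015, -1)) = Mul(Rational(-262835, 6), Rational(1, 3104015)) = Rational(-52567, 3724818)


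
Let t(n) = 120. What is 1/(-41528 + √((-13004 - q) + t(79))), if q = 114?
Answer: -20764/862293891 - I*√12998/1724587782 ≈ -2.408e-5 - 6.6108e-8*I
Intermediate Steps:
1/(-41528 + √((-13004 - q) + t(79))) = 1/(-41528 + √((-13004 - 1*114) + 120)) = 1/(-41528 + √((-13004 - 114) + 120)) = 1/(-41528 + √(-13118 + 120)) = 1/(-41528 + √(-12998)) = 1/(-41528 + I*√12998)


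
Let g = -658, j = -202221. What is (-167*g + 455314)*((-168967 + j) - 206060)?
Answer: -326260569600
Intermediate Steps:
(-167*g + 455314)*((-168967 + j) - 206060) = (-167*(-658) + 455314)*((-168967 - 202221) - 206060) = (109886 + 455314)*(-371188 - 206060) = 565200*(-577248) = -326260569600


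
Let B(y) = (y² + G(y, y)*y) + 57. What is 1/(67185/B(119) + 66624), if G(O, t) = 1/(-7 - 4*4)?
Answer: 21793/1452039849 ≈ 1.5009e-5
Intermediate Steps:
G(O, t) = -1/23 (G(O, t) = 1/(-7 - 16) = 1/(-23) = -1/23)
B(y) = 57 + y² - y/23 (B(y) = (y² - y/23) + 57 = 57 + y² - y/23)
1/(67185/B(119) + 66624) = 1/(67185/(57 + 119² - 1/23*119) + 66624) = 1/(67185/(57 + 14161 - 119/23) + 66624) = 1/(67185/(326895/23) + 66624) = 1/(67185*(23/326895) + 66624) = 1/(103017/21793 + 66624) = 1/(1452039849/21793) = 21793/1452039849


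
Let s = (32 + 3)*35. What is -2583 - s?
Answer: -3808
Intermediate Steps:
s = 1225 (s = 35*35 = 1225)
-2583 - s = -2583 - 1*1225 = -2583 - 1225 = -3808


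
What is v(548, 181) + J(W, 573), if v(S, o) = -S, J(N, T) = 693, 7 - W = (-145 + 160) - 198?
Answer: 145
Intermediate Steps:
W = 190 (W = 7 - ((-145 + 160) - 198) = 7 - (15 - 198) = 7 - 1*(-183) = 7 + 183 = 190)
v(548, 181) + J(W, 573) = -1*548 + 693 = -548 + 693 = 145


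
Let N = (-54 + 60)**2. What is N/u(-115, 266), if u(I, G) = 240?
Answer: 3/20 ≈ 0.15000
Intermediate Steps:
N = 36 (N = 6**2 = 36)
N/u(-115, 266) = 36/240 = 36*(1/240) = 3/20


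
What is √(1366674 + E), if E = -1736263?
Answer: I*√369589 ≈ 607.94*I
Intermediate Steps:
√(1366674 + E) = √(1366674 - 1736263) = √(-369589) = I*√369589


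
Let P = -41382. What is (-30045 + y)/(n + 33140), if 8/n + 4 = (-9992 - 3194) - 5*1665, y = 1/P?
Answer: -26750076939365/29505659481144 ≈ -0.90661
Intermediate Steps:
y = -1/41382 (y = 1/(-41382) = -1/41382 ≈ -2.4165e-5)
n = -8/21515 (n = 8/(-4 + ((-9992 - 3194) - 5*1665)) = 8/(-4 + (-13186 - 8325)) = 8/(-4 - 21511) = 8/(-21515) = 8*(-1/21515) = -8/21515 ≈ -0.00037183)
(-30045 + y)/(n + 33140) = (-30045 - 1/41382)/(-8/21515 + 33140) = -1243322191/(41382*713007092/21515) = -1243322191/41382*21515/713007092 = -26750076939365/29505659481144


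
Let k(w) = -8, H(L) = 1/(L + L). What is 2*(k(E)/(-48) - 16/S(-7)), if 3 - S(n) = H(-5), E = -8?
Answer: -929/93 ≈ -9.9892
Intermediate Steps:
H(L) = 1/(2*L)
S(n) = 31/10 (S(n) = 3 - 1/(2*(-5)) = 3 - (-1)/(2*5) = 3 - 1*(-⅒) = 3 + ⅒ = 31/10)
2*(k(E)/(-48) - 16/S(-7)) = 2*(-8/(-48) - 16/31/10) = 2*(-8*(-1/48) - 16*10/31) = 2*(⅙ - 160/31) = 2*(-929/186) = -929/93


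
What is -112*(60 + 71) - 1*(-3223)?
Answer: -11449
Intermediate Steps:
-112*(60 + 71) - 1*(-3223) = -112*131 + 3223 = -14672 + 3223 = -11449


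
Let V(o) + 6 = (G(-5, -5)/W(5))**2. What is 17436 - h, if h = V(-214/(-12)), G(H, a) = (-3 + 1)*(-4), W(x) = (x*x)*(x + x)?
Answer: 272531234/15625 ≈ 17442.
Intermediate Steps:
W(x) = 2*x**3 (W(x) = x**2*(2*x) = 2*x**3)
G(H, a) = 8 (G(H, a) = -2*(-4) = 8)
V(o) = -93734/15625 (V(o) = -6 + (8/((2*5**3)))**2 = -6 + (8/((2*125)))**2 = -6 + (8/250)**2 = -6 + (8*(1/250))**2 = -6 + (4/125)**2 = -6 + 16/15625 = -93734/15625)
h = -93734/15625 ≈ -5.9990
17436 - h = 17436 - 1*(-93734/15625) = 17436 + 93734/15625 = 272531234/15625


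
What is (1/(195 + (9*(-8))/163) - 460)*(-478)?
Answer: 6972976526/31713 ≈ 2.1988e+5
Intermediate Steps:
(1/(195 + (9*(-8))/163) - 460)*(-478) = (1/(195 - 72*1/163) - 460)*(-478) = (1/(195 - 72/163) - 460)*(-478) = (1/(31713/163) - 460)*(-478) = (163/31713 - 460)*(-478) = -14587817/31713*(-478) = 6972976526/31713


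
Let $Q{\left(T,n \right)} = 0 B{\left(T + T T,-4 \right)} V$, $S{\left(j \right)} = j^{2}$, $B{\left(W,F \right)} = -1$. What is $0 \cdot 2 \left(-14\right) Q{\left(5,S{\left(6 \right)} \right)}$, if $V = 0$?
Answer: $0$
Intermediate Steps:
$Q{\left(T,n \right)} = 0$ ($Q{\left(T,n \right)} = 0 \left(-1\right) 0 = 0 \cdot 0 = 0$)
$0 \cdot 2 \left(-14\right) Q{\left(5,S{\left(6 \right)} \right)} = 0 \cdot 2 \left(-14\right) 0 = 0 \left(-14\right) 0 = 0 \cdot 0 = 0$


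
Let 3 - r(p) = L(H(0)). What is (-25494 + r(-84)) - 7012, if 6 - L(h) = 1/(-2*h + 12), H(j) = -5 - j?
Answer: -715197/22 ≈ -32509.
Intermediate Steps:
L(h) = 6 - 1/(12 - 2*h) (L(h) = 6 - 1/(-2*h + 12) = 6 - 1/(12 - 2*h))
r(p) = -65/22 (r(p) = 3 - (-71 + 12*(-5 - 1*0))/(2*(-6 + (-5 - 1*0))) = 3 - (-71 + 12*(-5 + 0))/(2*(-6 + (-5 + 0))) = 3 - (-71 + 12*(-5))/(2*(-6 - 5)) = 3 - (-71 - 60)/(2*(-11)) = 3 - (-1)*(-131)/(2*11) = 3 - 1*131/22 = 3 - 131/22 = -65/22)
(-25494 + r(-84)) - 7012 = (-25494 - 65/22) - 7012 = -560933/22 - 7012 = -715197/22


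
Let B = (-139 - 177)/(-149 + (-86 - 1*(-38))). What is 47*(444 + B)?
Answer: 4125848/197 ≈ 20943.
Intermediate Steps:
B = 316/197 (B = -316/(-149 + (-86 + 38)) = -316/(-149 - 48) = -316/(-197) = -316*(-1/197) = 316/197 ≈ 1.6041)
47*(444 + B) = 47*(444 + 316/197) = 47*(87784/197) = 4125848/197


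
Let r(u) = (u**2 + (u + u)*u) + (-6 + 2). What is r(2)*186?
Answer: 1488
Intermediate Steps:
r(u) = -4 + 3*u**2 (r(u) = (u**2 + (2*u)*u) - 4 = (u**2 + 2*u**2) - 4 = 3*u**2 - 4 = -4 + 3*u**2)
r(2)*186 = (-4 + 3*2**2)*186 = (-4 + 3*4)*186 = (-4 + 12)*186 = 8*186 = 1488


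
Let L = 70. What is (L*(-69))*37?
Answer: -178710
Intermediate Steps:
(L*(-69))*37 = (70*(-69))*37 = -4830*37 = -178710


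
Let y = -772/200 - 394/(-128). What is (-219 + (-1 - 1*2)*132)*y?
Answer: 153873/320 ≈ 480.85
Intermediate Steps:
y = -1251/1600 (y = -772*1/200 - 394*(-1/128) = -193/50 + 197/64 = -1251/1600 ≈ -0.78187)
(-219 + (-1 - 1*2)*132)*y = (-219 + (-1 - 1*2)*132)*(-1251/1600) = (-219 + (-1 - 2)*132)*(-1251/1600) = (-219 - 3*132)*(-1251/1600) = (-219 - 396)*(-1251/1600) = -615*(-1251/1600) = 153873/320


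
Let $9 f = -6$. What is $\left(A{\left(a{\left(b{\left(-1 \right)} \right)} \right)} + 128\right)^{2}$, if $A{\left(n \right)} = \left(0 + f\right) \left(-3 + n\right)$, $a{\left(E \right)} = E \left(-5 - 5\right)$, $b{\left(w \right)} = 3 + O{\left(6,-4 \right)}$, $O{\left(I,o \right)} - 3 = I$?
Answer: $44100$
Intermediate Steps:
$f = - \frac{2}{3}$ ($f = \frac{1}{9} \left(-6\right) = - \frac{2}{3} \approx -0.66667$)
$O{\left(I,o \right)} = 3 + I$
$b{\left(w \right)} = 12$ ($b{\left(w \right)} = 3 + \left(3 + 6\right) = 3 + 9 = 12$)
$a{\left(E \right)} = - 10 E$ ($a{\left(E \right)} = E \left(-10\right) = - 10 E$)
$A{\left(n \right)} = 2 - \frac{2 n}{3}$ ($A{\left(n \right)} = \left(0 - \frac{2}{3}\right) \left(-3 + n\right) = - \frac{2 \left(-3 + n\right)}{3} = 2 - \frac{2 n}{3}$)
$\left(A{\left(a{\left(b{\left(-1 \right)} \right)} \right)} + 128\right)^{2} = \left(\left(2 - \frac{2 \left(\left(-10\right) 12\right)}{3}\right) + 128\right)^{2} = \left(\left(2 - -80\right) + 128\right)^{2} = \left(\left(2 + 80\right) + 128\right)^{2} = \left(82 + 128\right)^{2} = 210^{2} = 44100$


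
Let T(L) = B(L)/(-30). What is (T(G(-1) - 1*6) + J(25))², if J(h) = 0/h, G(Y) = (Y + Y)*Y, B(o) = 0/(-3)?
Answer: 0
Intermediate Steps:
B(o) = 0 (B(o) = 0*(-⅓) = 0)
G(Y) = 2*Y² (G(Y) = (2*Y)*Y = 2*Y²)
J(h) = 0
T(L) = 0 (T(L) = 0/(-30) = 0*(-1/30) = 0)
(T(G(-1) - 1*6) + J(25))² = (0 + 0)² = 0² = 0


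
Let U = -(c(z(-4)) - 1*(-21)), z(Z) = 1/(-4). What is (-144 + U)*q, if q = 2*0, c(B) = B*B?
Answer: 0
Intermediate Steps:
z(Z) = -¼
c(B) = B²
q = 0
U = -337/16 (U = -((-¼)² - 1*(-21)) = -(1/16 + 21) = -1*337/16 = -337/16 ≈ -21.063)
(-144 + U)*q = (-144 - 337/16)*0 = -2641/16*0 = 0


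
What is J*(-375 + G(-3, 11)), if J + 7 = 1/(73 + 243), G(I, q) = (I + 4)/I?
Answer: 414931/158 ≈ 2626.1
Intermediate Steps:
G(I, q) = (4 + I)/I
J = -2211/316 (J = -7 + 1/(73 + 243) = -7 + 1/316 = -2211/316 ≈ -6.9968)
J*(-375 + G(-3, 11)) = -2211*(-375 + (4 - 3)/(-3))/316 = -2211*(-375 - 1/3*1)/316 = -2211*(-375 - 1/3)/316 = -2211/316*(-1126/3) = 414931/158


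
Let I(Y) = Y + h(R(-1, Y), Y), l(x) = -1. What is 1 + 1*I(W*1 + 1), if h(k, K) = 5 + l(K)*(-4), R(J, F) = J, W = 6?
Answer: 17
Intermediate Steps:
h(k, K) = 9 (h(k, K) = 5 - 1*(-4) = 5 + 4 = 9)
I(Y) = 9 + Y (I(Y) = Y + 9 = 9 + Y)
1 + 1*I(W*1 + 1) = 1 + 1*(9 + (6*1 + 1)) = 1 + 1*(9 + (6 + 1)) = 1 + 1*(9 + 7) = 1 + 1*16 = 1 + 16 = 17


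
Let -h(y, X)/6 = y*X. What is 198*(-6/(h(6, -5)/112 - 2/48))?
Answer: -199584/263 ≈ -758.88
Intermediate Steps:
h(y, X) = -6*X*y (h(y, X) = -6*y*X = -6*X*y)
198*(-6/(h(6, -5)/112 - 2/48)) = 198*(-6/(-6*(-5)*6/112 - 2/48)) = 198*(-6/(180*(1/112) - 2*1/48)) = 198*(-6/(45/28 - 1/24)) = 198*(-6/263/168) = 198*(-6*168/263) = 198*(-1008/263) = -199584/263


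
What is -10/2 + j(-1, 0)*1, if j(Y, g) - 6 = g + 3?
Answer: 4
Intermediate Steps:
j(Y, g) = 9 + g (j(Y, g) = 6 + (g + 3) = 6 + (3 + g) = 9 + g)
-10/2 + j(-1, 0)*1 = -10/2 + (9 + 0)*1 = -10*½ + 9*1 = -5 + 9 = 4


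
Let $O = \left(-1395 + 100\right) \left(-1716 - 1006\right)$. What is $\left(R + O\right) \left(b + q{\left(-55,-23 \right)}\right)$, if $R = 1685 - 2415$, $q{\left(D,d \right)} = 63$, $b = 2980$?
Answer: $10724323180$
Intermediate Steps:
$R = -730$
$O = 3524990$ ($O = \left(-1295\right) \left(-2722\right) = 3524990$)
$\left(R + O\right) \left(b + q{\left(-55,-23 \right)}\right) = \left(-730 + 3524990\right) \left(2980 + 63\right) = 3524260 \cdot 3043 = 10724323180$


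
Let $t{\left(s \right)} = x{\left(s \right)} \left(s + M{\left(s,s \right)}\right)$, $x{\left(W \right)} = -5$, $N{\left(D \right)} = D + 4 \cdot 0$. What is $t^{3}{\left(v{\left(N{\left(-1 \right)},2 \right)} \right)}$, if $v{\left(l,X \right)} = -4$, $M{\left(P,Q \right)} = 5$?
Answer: $-125$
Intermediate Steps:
$N{\left(D \right)} = D$ ($N{\left(D \right)} = D + 0 = D$)
$t{\left(s \right)} = -25 - 5 s$ ($t{\left(s \right)} = - 5 \left(s + 5\right) = - 5 \left(5 + s\right) = -25 - 5 s$)
$t^{3}{\left(v{\left(N{\left(-1 \right)},2 \right)} \right)} = \left(-25 - -20\right)^{3} = \left(-25 + 20\right)^{3} = \left(-5\right)^{3} = -125$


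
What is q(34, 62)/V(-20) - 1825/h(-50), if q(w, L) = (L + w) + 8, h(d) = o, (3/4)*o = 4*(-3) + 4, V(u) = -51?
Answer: 275897/1632 ≈ 169.05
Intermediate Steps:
o = -32/3 (o = 4*(4*(-3) + 4)/3 = 4*(-12 + 4)/3 = (4/3)*(-8) = -32/3 ≈ -10.667)
h(d) = -32/3
q(w, L) = 8 + L + w
q(34, 62)/V(-20) - 1825/h(-50) = (8 + 62 + 34)/(-51) - 1825/(-32/3) = 104*(-1/51) - 1825*(-3/32) = -104/51 + 5475/32 = 275897/1632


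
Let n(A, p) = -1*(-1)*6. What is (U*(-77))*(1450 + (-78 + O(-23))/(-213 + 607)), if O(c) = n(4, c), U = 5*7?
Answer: -769729730/197 ≈ -3.9073e+6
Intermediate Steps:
U = 35
n(A, p) = 6 (n(A, p) = 1*6 = 6)
O(c) = 6
(U*(-77))*(1450 + (-78 + O(-23))/(-213 + 607)) = (35*(-77))*(1450 + (-78 + 6)/(-213 + 607)) = -2695*(1450 - 72/394) = -2695*(1450 - 72*1/394) = -2695*(1450 - 36/197) = -2695*285614/197 = -769729730/197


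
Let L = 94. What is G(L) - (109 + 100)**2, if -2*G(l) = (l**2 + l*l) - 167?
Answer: -104867/2 ≈ -52434.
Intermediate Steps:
G(l) = 167/2 - l**2 (G(l) = -((l**2 + l*l) - 167)/2 = -((l**2 + l**2) - 167)/2 = -(2*l**2 - 167)/2 = -(-167 + 2*l**2)/2 = 167/2 - l**2)
G(L) - (109 + 100)**2 = (167/2 - 1*94**2) - (109 + 100)**2 = (167/2 - 1*8836) - 1*209**2 = (167/2 - 8836) - 1*43681 = -17505/2 - 43681 = -104867/2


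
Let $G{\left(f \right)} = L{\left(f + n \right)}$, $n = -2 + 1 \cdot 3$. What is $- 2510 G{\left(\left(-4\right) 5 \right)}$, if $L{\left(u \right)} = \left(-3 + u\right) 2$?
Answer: $110440$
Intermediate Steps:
$n = 1$ ($n = -2 + 3 = 1$)
$L{\left(u \right)} = -6 + 2 u$
$G{\left(f \right)} = -4 + 2 f$ ($G{\left(f \right)} = -6 + 2 \left(f + 1\right) = -6 + 2 \left(1 + f\right) = -6 + \left(2 + 2 f\right) = -4 + 2 f$)
$- 2510 G{\left(\left(-4\right) 5 \right)} = - 2510 \left(-4 + 2 \left(\left(-4\right) 5\right)\right) = - 2510 \left(-4 + 2 \left(-20\right)\right) = - 2510 \left(-4 - 40\right) = \left(-2510\right) \left(-44\right) = 110440$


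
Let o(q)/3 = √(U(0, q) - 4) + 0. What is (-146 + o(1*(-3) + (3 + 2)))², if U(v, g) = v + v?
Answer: 21280 - 1752*I ≈ 21280.0 - 1752.0*I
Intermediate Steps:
U(v, g) = 2*v
o(q) = 6*I (o(q) = 3*(√(2*0 - 4) + 0) = 3*(√(0 - 4) + 0) = 3*(√(-4) + 0) = 3*(2*I + 0) = 3*(2*I) = 6*I)
(-146 + o(1*(-3) + (3 + 2)))² = (-146 + 6*I)²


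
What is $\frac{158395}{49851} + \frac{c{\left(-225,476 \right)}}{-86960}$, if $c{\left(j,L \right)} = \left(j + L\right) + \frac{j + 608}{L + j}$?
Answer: $\frac{431765196677}{136011972870} \approx 3.1745$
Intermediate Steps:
$c{\left(j,L \right)} = L + j + \frac{608 + j}{L + j}$ ($c{\left(j,L \right)} = \left(L + j\right) + \frac{608 + j}{L + j} = L + j + \frac{608 + j}{L + j}$)
$\frac{158395}{49851} + \frac{c{\left(-225,476 \right)}}{-86960} = \frac{158395}{49851} + \frac{\frac{1}{476 - 225} \left(608 - 225 + 476^{2} + \left(-225\right)^{2} + 2 \cdot 476 \left(-225\right)\right)}{-86960} = 158395 \cdot \frac{1}{49851} + \frac{608 - 225 + 226576 + 50625 - 214200}{251} \left(- \frac{1}{86960}\right) = \frac{158395}{49851} + \frac{1}{251} \cdot 63384 \left(- \frac{1}{86960}\right) = \frac{158395}{49851} + \frac{63384}{251} \left(- \frac{1}{86960}\right) = \frac{158395}{49851} - \frac{7923}{2728370} = \frac{431765196677}{136011972870}$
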